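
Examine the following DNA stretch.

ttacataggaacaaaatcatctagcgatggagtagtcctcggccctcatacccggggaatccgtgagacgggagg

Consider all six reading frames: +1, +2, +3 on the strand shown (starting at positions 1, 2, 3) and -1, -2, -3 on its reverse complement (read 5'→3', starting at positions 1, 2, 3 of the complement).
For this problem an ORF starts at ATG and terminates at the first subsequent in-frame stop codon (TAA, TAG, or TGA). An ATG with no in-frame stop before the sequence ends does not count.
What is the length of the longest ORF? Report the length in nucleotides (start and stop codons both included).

33

Reverse complement (5'→3'): CCTCCCGTCTCACGGATTCCCCGGGTATGAGGGCCGAGGACTACTCCATCGCTAGATGATTTTGTTCCTATGTAA
Frame +1: TTA CAT AGG AAC AAA ATC ATC TAG CGA TGG AGT AGT CCT CGG CCC TCA TAC CCG GGG AAT CCG TGA GAC GGG AGG — no ATG→stop ORF.
Frame +2: TAC ATA GGA ACA AAA TCA TCT AGC GAT GGA GTA GTC CTC GGC CCT CAT ACC CGG GGA ATC CGT GAG ACG GGA — no ATG→stop ORF.
Frame +3: ACA TAG GAA CAA AAT CAT CTA GCG ATG GAG TAG TCC TCG GCC CTC ATA CCC GGG GAA TCC GTG AGA CGG GAG — ATG at 27, stop TAG at 33 → 9 nt.
Frame -1: CCT CCC GTC TCA CGG ATT CCC CGG GTA TGA GGG CCG AGG ACT ACT CCA TCG CTA GAT GAT TTT GTT CCT ATG TAA — ATG at 70, stop TAA at 73 → 6 nt.
Frame -2: CTC CCG TCT CAC GGA TTC CCC GGG TAT GAG GGC CGA GGA CTA CTC CAT CGC TAG ATG ATT TTG TTC CTA TGT — no ATG→stop ORF.
Frame -3: TCC CGT CTC ACG GAT TCC CCG GGT ATG AGG GCC GAG GAC TAC TCC ATC GCT AGA TGA TTT TGT TCC TAT GTA — ATG at 27, stop TGA at 57 → 33 nt.
Longest: frame -3, positions 27–59, 33 nt = 11 codons = 10 aa. → 33 nucleotides.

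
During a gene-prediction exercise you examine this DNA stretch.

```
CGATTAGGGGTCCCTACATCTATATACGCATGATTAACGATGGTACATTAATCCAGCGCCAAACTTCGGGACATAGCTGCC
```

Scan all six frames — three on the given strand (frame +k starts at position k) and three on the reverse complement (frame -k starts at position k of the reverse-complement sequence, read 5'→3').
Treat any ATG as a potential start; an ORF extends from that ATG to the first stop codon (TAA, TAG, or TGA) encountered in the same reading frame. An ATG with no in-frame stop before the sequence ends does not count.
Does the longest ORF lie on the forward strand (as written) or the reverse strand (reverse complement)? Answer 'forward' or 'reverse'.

reverse

Reverse complement (5'→3'): GGCAGCTATGTCCCGAAGTTTGGCGCTGGATTAATGTACCATCGTTAATCATGCGTATATAGATGTAGGGACCCCTAATCG
Frame +1: CGA TTA GGG GTC CCT ACA TCT ATA TAC GCA TGA TTA ACG ATG GTA CAT TAA TCC AGC GCC AAA CTT CGG GAC ATA GCT GCC — ATG at 40, stop TAA at 49 → 12 nt.
Frame +2: GAT TAG GGG TCC CTA CAT CTA TAT ACG CAT GAT TAA CGA TGG TAC ATT AAT CCA GCG CCA AAC TTC GGG ACA TAG CTG — no ATG→stop ORF.
Frame +3: ATT AGG GGT CCC TAC ATC TAT ATA CGC ATG ATT AAC GAT GGT ACA TTA ATC CAG CGC CAA ACT TCG GGA CAT AGC TGC — no ATG→stop ORF.
Frame -1: GGC AGC TAT GTC CCG AAG TTT GGC GCT GGA TTA ATG TAC CAT CGT TAA TCA TGC GTA TAT AGA TGT AGG GAC CCC TAA TCG — ATG at 34, stop TAA at 46 → 15 nt.
Frame -2: GCA GCT ATG TCC CGA AGT TTG GCG CTG GAT TAA TGT ACC ATC GTT AAT CAT GCG TAT ATA GAT GTA GGG ACC CCT AAT — ATG at 8, stop TAA at 32 → 27 nt.
Frame -3: CAG CTA TGT CCC GAA GTT TGG CGC TGG ATT AAT GTA CCA TCG TTA ATC ATG CGT ATA TAG ATG TAG GGA CCC CTA ATC — ATG at 51, stop TAG at 60 → 12 nt; ATG at 63, stop TAG at 66 → 6 nt.
Forward-strand max 12 nt; reverse-strand max 27 nt. The reverse strand has the longer ORF.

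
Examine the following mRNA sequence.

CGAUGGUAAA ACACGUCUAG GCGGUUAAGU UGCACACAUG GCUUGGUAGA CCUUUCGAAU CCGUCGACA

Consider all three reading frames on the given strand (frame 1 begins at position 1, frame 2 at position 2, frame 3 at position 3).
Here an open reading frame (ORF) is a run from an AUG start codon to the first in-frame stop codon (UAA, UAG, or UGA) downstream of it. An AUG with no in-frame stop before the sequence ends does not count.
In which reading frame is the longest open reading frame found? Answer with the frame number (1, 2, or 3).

3

Frame 1: CGA UGG UAA AAC ACG UCU AGG CGG UUA AGU UGC ACA CAU GGC UUG GUA GAC CUU UCG AAU CCG UCG ACA — no AUG→stop ORF.
Frame 2: GAU GGU AAA ACA CGU CUA GGC GGU UAA GUU GCA CAC AUG GCU UGG UAG ACC UUU CGA AUC CGU CGA — AUG at 38, stop UAG at 47 → 12 nt.
Frame 3: AUG GUA AAA CAC GUC UAG GCG GUU AAG UUG CAC ACA UGG CUU GGU AGA CCU UUC GAA UCC GUC GAC — AUG at 3, stop UAG at 18 → 18 nt.
Longest ORF is 18 nt in frame 3 (positions 3–20).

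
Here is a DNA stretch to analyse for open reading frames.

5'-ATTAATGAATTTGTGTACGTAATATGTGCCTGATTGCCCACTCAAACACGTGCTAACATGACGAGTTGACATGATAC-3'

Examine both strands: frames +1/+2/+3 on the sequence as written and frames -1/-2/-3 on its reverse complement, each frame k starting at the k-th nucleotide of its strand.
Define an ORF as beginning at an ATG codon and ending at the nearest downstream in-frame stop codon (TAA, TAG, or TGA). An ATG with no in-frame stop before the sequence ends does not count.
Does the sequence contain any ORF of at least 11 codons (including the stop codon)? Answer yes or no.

Reverse complement (5'→3'): GTATCATGTCAACTCGTCATGTTAGCACGTGTTTGAGTGGGCAATCAGGCACATATTACGTACACAAATTCATTAAT
Frame +1: ATT AAT GAA TTT GTG TAC GTA ATA TGT GCC TGA TTG CCC ACT CAA ACA CGT GCT AAC ATG ACG AGT TGA CAT GAT — ATG at 58, stop TGA at 67 → 12 nt.
Frame +2: TTA ATG AAT TTG TGT ACG TAA TAT GTG CCT GAT TGC CCA CTC AAA CAC GTG CTA ACA TGA CGA GTT GAC ATG ATA — ATG at 5, stop TAA at 20 → 18 nt.
Frame +3: TAA TGA ATT TGT GTA CGT AAT ATG TGC CTG ATT GCC CAC TCA AAC ACG TGC TAA CAT GAC GAG TTG ACA TGA TAC — ATG at 24, stop TAA at 54 → 33 nt.
Frame -1: GTA TCA TGT CAA CTC GTC ATG TTA GCA CGT GTT TGA GTG GGC AAT CAG GCA CAT ATT ACG TAC ACA AAT TCA TTA — ATG at 19, stop TGA at 34 → 18 nt.
Frame -2: TAT CAT GTC AAC TCG TCA TGT TAG CAC GTG TTT GAG TGG GCA ATC AGG CAC ATA TTA CGT ACA CAA ATT CAT TAA — no ATG→stop ORF.
Frame -3: ATC ATG TCA ACT CGT CAT GTT AGC ACG TGT TTG AGT GGG CAA TCA GGC ACA TAT TAC GTA CAC AAA TTC ATT AAT — no ATG→stop ORF.
Frame +3 has an ORF of 11 codons (positions 24–56) ≥ 11, so yes.

yes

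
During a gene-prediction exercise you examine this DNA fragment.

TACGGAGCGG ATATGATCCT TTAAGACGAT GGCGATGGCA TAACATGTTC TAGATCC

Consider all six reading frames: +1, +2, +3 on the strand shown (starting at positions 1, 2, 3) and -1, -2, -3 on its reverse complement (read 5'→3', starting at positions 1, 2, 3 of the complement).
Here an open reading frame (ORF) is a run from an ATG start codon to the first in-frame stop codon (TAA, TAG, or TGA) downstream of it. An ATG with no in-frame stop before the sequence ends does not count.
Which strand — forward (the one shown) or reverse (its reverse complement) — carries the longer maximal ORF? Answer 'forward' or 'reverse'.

Reverse complement (5'→3'): GGATCTAGAACATGTTATGCCATCGCCATCGTCTTAAAGGATCATATCCGCTCCGTA
Frame +1: TAC GGA GCG GAT ATG ATC CTT TAA GAC GAT GGC GAT GGC ATA ACA TGT TCT AGA TCC — ATG at 13, stop TAA at 22 → 12 nt.
Frame +2: ACG GAG CGG ATA TGA TCC TTT AAG ACG ATG GCG ATG GCA TAA CAT GTT CTA GAT — ATG at 29, stop TAA at 41 → 15 nt; ATG at 35, stop TAA at 41 → 9 nt.
Frame +3: CGG AGC GGA TAT GAT CCT TTA AGA CGA TGG CGA TGG CAT AAC ATG TTC TAG ATC — ATG at 45, stop TAG at 51 → 9 nt.
Frame -1: GGA TCT AGA ACA TGT TAT GCC ATC GCC ATC GTC TTA AAG GAT CAT ATC CGC TCC GTA — no ATG→stop ORF.
Frame -2: GAT CTA GAA CAT GTT ATG CCA TCG CCA TCG TCT TAA AGG ATC ATA TCC GCT CCG — ATG at 17, stop TAA at 35 → 21 nt.
Frame -3: ATC TAG AAC ATG TTA TGC CAT CGC CAT CGT CTT AAA GGA TCA TAT CCG CTC CGT — no ATG→stop ORF.
Forward-strand max 15 nt; reverse-strand max 21 nt. The reverse strand has the longer ORF.

reverse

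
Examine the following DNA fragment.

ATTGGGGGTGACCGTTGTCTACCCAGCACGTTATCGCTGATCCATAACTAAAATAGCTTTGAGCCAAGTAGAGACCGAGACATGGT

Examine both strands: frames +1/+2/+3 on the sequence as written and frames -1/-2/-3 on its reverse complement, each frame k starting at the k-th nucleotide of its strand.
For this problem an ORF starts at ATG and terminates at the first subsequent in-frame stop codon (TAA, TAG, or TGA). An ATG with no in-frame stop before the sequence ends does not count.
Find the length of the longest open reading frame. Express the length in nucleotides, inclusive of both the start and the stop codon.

Reverse complement (5'→3'): ACCATGTCTCGGTCTCTACTTGGCTCAAAGCTATTTTAGTTATGGATCAGCGATAACGTGCTGGGTAGACAACGGTCACCCCCAAT
Frame +1: ATT GGG GGT GAC CGT TGT CTA CCC AGC ACG TTA TCG CTG ATC CAT AAC TAA AAT AGC TTT GAG CCA AGT AGA GAC CGA GAC ATG — no ATG→stop ORF.
Frame +2: TTG GGG GTG ACC GTT GTC TAC CCA GCA CGT TAT CGC TGA TCC ATA ACT AAA ATA GCT TTG AGC CAA GTA GAG ACC GAG ACA TGG — no ATG→stop ORF.
Frame +3: TGG GGG TGA CCG TTG TCT ACC CAG CAC GTT ATC GCT GAT CCA TAA CTA AAA TAG CTT TGA GCC AAG TAG AGA CCG AGA CAT GGT — no ATG→stop ORF.
Frame -1: ACC ATG TCT CGG TCT CTA CTT GGC TCA AAG CTA TTT TAG TTA TGG ATC AGC GAT AAC GTG CTG GGT AGA CAA CGG TCA CCC CCA — ATG at 4, stop TAG at 37 → 36 nt.
Frame -2: CCA TGT CTC GGT CTC TAC TTG GCT CAA AGC TAT TTT AGT TAT GGA TCA GCG ATA ACG TGC TGG GTA GAC AAC GGT CAC CCC CAA — no ATG→stop ORF.
Frame -3: CAT GTC TCG GTC TCT ACT TGG CTC AAA GCT ATT TTA GTT ATG GAT CAG CGA TAA CGT GCT GGG TAG ACA ACG GTC ACC CCC AAT — ATG at 42, stop TAA at 54 → 15 nt.
Longest: frame -1, positions 4–39, 36 nt = 12 codons = 11 aa. → 36 nucleotides.

36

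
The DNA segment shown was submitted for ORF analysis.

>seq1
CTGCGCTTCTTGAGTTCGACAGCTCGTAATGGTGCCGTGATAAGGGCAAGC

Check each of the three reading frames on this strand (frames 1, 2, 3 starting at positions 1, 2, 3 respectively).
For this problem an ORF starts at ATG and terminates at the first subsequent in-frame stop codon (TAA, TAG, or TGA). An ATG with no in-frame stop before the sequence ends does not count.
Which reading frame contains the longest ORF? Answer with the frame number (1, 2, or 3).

2

Frame 1: CTG CGC TTC TTG AGT TCG ACA GCT CGT AAT GGT GCC GTG ATA AGG GCA AGC — no ATG→stop ORF.
Frame 2: TGC GCT TCT TGA GTT CGA CAG CTC GTA ATG GTG CCG TGA TAA GGG CAA — ATG at 29, stop TGA at 38 → 12 nt.
Frame 3: GCG CTT CTT GAG TTC GAC AGC TCG TAA TGG TGC CGT GAT AAG GGC AAG — no ATG→stop ORF.
Longest ORF is 12 nt in frame 2 (positions 29–40).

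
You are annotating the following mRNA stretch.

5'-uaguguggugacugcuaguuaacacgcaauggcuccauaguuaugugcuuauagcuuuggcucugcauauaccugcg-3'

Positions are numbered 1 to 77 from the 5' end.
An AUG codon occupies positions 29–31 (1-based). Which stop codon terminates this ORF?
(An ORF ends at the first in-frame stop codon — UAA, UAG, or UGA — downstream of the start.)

UAG

Codons from position 29: AUG (29–31), GCU (32–34), CCA (35–37), UAG (38–40).
The first in-frame stop codon is UAG.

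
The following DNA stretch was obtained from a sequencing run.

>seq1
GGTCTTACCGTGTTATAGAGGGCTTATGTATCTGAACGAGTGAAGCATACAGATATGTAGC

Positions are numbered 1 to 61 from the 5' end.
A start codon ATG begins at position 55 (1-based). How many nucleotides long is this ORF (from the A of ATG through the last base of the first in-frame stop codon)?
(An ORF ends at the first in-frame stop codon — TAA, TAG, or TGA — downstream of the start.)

Codons from position 55: ATG (55–57), TAG (58–60).
TAG is the first in-frame stop; ORF spans 55–60, 6 nucleotides.

6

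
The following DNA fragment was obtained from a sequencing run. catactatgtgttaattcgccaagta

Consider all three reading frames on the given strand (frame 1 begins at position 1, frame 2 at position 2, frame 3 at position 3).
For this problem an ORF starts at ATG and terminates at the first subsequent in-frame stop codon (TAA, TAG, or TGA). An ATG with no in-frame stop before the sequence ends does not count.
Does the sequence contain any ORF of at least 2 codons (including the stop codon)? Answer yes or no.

yes

Frame 1: CAT ACT ATG TGT TAA TTC GCC AAG — ATG at 7, stop TAA at 13 → 9 nt.
Frame 2: ATA CTA TGT GTT AAT TCG CCA AGT — no ATG→stop ORF.
Frame 3: TAC TAT GTG TTA ATT CGC CAA GTA — no ATG→stop ORF.
Frame 1 has an ORF of 3 codons (positions 7–15) ≥ 2, so yes.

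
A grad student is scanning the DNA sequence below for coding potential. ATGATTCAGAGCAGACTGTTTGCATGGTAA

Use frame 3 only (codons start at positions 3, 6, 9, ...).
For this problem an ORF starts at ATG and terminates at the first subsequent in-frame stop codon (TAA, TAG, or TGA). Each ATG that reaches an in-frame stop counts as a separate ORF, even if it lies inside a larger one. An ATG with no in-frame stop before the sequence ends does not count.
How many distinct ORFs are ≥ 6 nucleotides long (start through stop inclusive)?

Frame 3: GAT TCA GAG CAG ACT GTT TGC ATG GTA — no ATG→stop ORF.
No ORF reaches 6 nucleotides. Count = 0.

0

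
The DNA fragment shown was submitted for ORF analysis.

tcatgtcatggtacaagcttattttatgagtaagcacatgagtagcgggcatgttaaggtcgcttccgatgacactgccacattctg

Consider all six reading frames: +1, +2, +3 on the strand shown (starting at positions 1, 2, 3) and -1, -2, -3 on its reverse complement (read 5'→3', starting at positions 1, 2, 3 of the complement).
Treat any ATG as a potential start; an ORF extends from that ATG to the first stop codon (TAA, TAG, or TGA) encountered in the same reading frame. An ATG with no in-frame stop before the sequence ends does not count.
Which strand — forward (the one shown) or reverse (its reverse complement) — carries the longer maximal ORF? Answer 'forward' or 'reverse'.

Reverse complement (5'→3'): CAGAATGTGGCAGTGTCATCGGAAGCGACCTTAACATGCCCGCTACTCATGTGCTTACTCATAAAATAAGCTTGTACCATGACATGA
Frame +1: TCA TGT CAT GGT ACA AGC TTA TTT TAT GAG TAA GCA CAT GAG TAG CGG GCA TGT TAA GGT CGC TTC CGA TGA CAC TGC CAC ATT CTG — no ATG→stop ORF.
Frame +2: CAT GTC ATG GTA CAA GCT TAT TTT ATG AGT AAG CAC ATG AGT AGC GGG CAT GTT AAG GTC GCT TCC GAT GAC ACT GCC ACA TTC — no ATG→stop ORF.
Frame +3: ATG TCA TGG TAC AAG CTT ATT TTA TGA GTA AGC ACA TGA GTA GCG GGC ATG TTA AGG TCG CTT CCG ATG ACA CTG CCA CAT TCT — ATG at 3, stop TGA at 27 → 27 nt.
Frame -1: CAG AAT GTG GCA GTG TCA TCG GAA GCG ACC TTA ACA TGC CCG CTA CTC ATG TGC TTA CTC ATA AAA TAA GCT TGT ACC ATG ACA TGA — ATG at 49, stop TAA at 67 → 21 nt; ATG at 79, stop TGA at 85 → 9 nt.
Frame -2: AGA ATG TGG CAG TGT CAT CGG AAG CGA CCT TAA CAT GCC CGC TAC TCA TGT GCT TAC TCA TAA AAT AAG CTT GTA CCA TGA CAT — ATG at 5, stop TAA at 32 → 30 nt.
Frame -3: GAA TGT GGC AGT GTC ATC GGA AGC GAC CTT AAC ATG CCC GCT ACT CAT GTG CTT ACT CAT AAA ATA AGC TTG TAC CAT GAC ATG — no ATG→stop ORF.
Forward-strand max 27 nt; reverse-strand max 30 nt. The reverse strand has the longer ORF.

reverse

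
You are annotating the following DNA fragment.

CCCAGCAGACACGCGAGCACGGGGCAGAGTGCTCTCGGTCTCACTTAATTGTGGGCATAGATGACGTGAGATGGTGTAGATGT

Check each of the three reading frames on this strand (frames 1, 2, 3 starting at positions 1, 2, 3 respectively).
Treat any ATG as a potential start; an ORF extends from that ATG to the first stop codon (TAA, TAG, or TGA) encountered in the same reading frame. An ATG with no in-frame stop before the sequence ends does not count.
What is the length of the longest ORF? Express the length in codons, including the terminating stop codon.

Frame 1: CCC AGC AGA CAC GCG AGC ACG GGG CAG AGT GCT CTC GGT CTC ACT TAA TTG TGG GCA TAG ATG ACG TGA GAT GGT GTA GAT — ATG at 61, stop TGA at 67 → 9 nt.
Frame 2: CCA GCA GAC ACG CGA GCA CGG GGC AGA GTG CTC TCG GTC TCA CTT AAT TGT GGG CAT AGA TGA CGT GAG ATG GTG TAG ATG — ATG at 71, stop TAG at 77 → 9 nt.
Frame 3: CAG CAG ACA CGC GAG CAC GGG GCA GAG TGC TCT CGG TCT CAC TTA ATT GTG GGC ATA GAT GAC GTG AGA TGG TGT AGA TGT — no ATG→stop ORF.
Longest: frame 1, positions 61–69, 9 nt = 3 codons = 2 aa. → 3 codons.

3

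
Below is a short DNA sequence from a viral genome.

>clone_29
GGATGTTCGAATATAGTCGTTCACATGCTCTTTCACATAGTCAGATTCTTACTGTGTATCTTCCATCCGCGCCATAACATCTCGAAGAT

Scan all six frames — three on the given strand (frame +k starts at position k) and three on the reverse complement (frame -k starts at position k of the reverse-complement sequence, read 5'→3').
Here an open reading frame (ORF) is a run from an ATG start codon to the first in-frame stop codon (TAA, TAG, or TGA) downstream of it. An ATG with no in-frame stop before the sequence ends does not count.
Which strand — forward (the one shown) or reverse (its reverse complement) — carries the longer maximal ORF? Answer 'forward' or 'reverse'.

forward

Reverse complement (5'→3'): ATCTTCGAGATGTTATGGCGCGGATGGAAGATACACAGTAAGAATCTGACTATGTGAAAGAGCATGTGAACGACTATATTCGAACATCC
Frame +1: GGA TGT TCG AAT ATA GTC GTT CAC ATG CTC TTT CAC ATA GTC AGA TTC TTA CTG TGT ATC TTC CAT CCG CGC CAT AAC ATC TCG AAG — no ATG→stop ORF.
Frame +2: GAT GTT CGA ATA TAG TCG TTC ACA TGC TCT TTC ACA TAG TCA GAT TCT TAC TGT GTA TCT TCC ATC CGC GCC ATA ACA TCT CGA AGA — no ATG→stop ORF.
Frame +3: ATG TTC GAA TAT AGT CGT TCA CAT GCT CTT TCA CAT AGT CAG ATT CTT ACT GTG TAT CTT CCA TCC GCG CCA TAA CAT CTC GAA GAT — ATG at 3, stop TAA at 75 → 75 nt.
Frame -1: ATC TTC GAG ATG TTA TGG CGC GGA TGG AAG ATA CAC AGT AAG AAT CTG ACT ATG TGA AAG AGC ATG TGA ACG ACT ATA TTC GAA CAT — ATG at 10, stop TGA at 55 → 48 nt; ATG at 52, stop TGA at 55 → 6 nt; ATG at 64, stop TGA at 67 → 6 nt.
Frame -2: TCT TCG AGA TGT TAT GGC GCG GAT GGA AGA TAC ACA GTA AGA ATC TGA CTA TGT GAA AGA GCA TGT GAA CGA CTA TAT TCG AAC ATC — no ATG→stop ORF.
Frame -3: CTT CGA GAT GTT ATG GCG CGG ATG GAA GAT ACA CAG TAA GAA TCT GAC TAT GTG AAA GAG CAT GTG AAC GAC TAT ATT CGA ACA TCC — ATG at 15, stop TAA at 39 → 27 nt; ATG at 24, stop TAA at 39 → 18 nt.
Forward-strand max 75 nt; reverse-strand max 48 nt. The forward strand has the longer ORF.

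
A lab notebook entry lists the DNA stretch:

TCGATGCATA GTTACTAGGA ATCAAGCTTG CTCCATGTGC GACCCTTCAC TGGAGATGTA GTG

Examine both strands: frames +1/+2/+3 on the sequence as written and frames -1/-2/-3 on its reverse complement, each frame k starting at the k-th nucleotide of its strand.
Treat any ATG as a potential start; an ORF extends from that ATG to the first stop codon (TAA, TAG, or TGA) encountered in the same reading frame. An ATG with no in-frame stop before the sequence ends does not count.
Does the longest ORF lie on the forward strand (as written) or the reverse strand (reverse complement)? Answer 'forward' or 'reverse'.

Reverse complement (5'→3'): CACTACATCTCCAGTGAAGGGTCGCACATGGAGCAAGCTTGATTCCTAGTAACTATGCATCGA
Frame +1: TCG ATG CAT AGT TAC TAG GAA TCA AGC TTG CTC CAT GTG CGA CCC TTC ACT GGA GAT GTA GTG — ATG at 4, stop TAG at 16 → 15 nt.
Frame +2: CGA TGC ATA GTT ACT AGG AAT CAA GCT TGC TCC ATG TGC GAC CCT TCA CTG GAG ATG TAG — ATG at 35, stop TAG at 59 → 27 nt; ATG at 56, stop TAG at 59 → 6 nt.
Frame +3: GAT GCA TAG TTA CTA GGA ATC AAG CTT GCT CCA TGT GCG ACC CTT CAC TGG AGA TGT AGT — no ATG→stop ORF.
Frame -1: CAC TAC ATC TCC AGT GAA GGG TCG CAC ATG GAG CAA GCT TGA TTC CTA GTA ACT ATG CAT CGA — ATG at 28, stop TGA at 40 → 15 nt.
Frame -2: ACT ACA TCT CCA GTG AAG GGT CGC ACA TGG AGC AAG CTT GAT TCC TAG TAA CTA TGC ATC — no ATG→stop ORF.
Frame -3: CTA CAT CTC CAG TGA AGG GTC GCA CAT GGA GCA AGC TTG ATT CCT AGT AAC TAT GCA TCG — no ATG→stop ORF.
Forward-strand max 27 nt; reverse-strand max 15 nt. The forward strand has the longer ORF.

forward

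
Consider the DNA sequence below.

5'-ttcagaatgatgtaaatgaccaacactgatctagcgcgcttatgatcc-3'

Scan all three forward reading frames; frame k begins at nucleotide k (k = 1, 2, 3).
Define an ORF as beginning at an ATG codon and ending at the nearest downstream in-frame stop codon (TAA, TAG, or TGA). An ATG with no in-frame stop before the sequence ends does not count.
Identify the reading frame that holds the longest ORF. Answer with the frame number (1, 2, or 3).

1

Frame 1: TTC AGA ATG ATG TAA ATG ACC AAC ACT GAT CTA GCG CGC TTA TGA TCC — ATG at 7, stop TAA at 13 → 9 nt; ATG at 10, stop TAA at 13 → 6 nt; ATG at 16, stop TGA at 43 → 30 nt.
Frame 2: TCA GAA TGA TGT AAA TGA CCA ACA CTG ATC TAG CGC GCT TAT GAT — no ATG→stop ORF.
Frame 3: CAG AAT GAT GTA AAT GAC CAA CAC TGA TCT AGC GCG CTT ATG ATC — no ATG→stop ORF.
Longest ORF is 30 nt in frame 1 (positions 16–45).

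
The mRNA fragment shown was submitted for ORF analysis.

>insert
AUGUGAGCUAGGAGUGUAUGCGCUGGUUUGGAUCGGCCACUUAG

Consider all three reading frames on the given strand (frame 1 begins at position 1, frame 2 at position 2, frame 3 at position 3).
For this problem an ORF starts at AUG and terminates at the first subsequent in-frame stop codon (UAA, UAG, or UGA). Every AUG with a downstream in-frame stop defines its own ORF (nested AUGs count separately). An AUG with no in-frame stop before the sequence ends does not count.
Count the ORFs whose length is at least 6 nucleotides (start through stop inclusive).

Frame 1: AUG UGA GCU AGG AGU GUA UGC GCU GGU UUG GAU CGG CCA CUU — AUG at 1, stop UGA at 4 → 6 nt.
Frame 2: UGU GAG CUA GGA GUG UAU GCG CUG GUU UGG AUC GGC CAC UUA — no AUG→stop ORF.
Frame 3: GUG AGC UAG GAG UGU AUG CGC UGG UUU GGA UCG GCC ACU UAG — AUG at 18, stop UAG at 42 → 27 nt.
ORFs ≥ 6 nucleotides: frame 1 1–6 (6 nucleotides), frame 3 18–44 (27 nucleotides). Count = 2.

2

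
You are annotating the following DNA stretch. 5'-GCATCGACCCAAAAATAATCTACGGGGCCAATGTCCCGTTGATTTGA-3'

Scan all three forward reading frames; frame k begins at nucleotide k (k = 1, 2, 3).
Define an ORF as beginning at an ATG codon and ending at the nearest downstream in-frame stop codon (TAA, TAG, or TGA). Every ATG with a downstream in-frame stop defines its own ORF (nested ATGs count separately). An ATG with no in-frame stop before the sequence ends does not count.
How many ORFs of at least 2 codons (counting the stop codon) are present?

Frame 1: GCA TCG ACC CAA AAA TAA TCT ACG GGG CCA ATG TCC CGT TGA TTT — ATG at 31, stop TGA at 40 → 12 nt.
Frame 2: CAT CGA CCC AAA AAT AAT CTA CGG GGC CAA TGT CCC GTT GAT TTG — no ATG→stop ORF.
Frame 3: ATC GAC CCA AAA ATA ATC TAC GGG GCC AAT GTC CCG TTG ATT TGA — no ATG→stop ORF.
ORFs ≥ 2 codons: frame 1 31–42 (4 codons). Count = 1.

1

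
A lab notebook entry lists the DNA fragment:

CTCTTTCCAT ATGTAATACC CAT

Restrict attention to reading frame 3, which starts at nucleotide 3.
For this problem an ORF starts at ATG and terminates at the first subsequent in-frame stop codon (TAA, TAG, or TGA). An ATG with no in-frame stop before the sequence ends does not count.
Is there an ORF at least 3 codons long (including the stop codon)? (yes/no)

Frame 3: CTT TCC ATA TGT AAT ACC CAT — no ATG→stop ORF.
Largest ORF found is 0 codons < 3, so no.

no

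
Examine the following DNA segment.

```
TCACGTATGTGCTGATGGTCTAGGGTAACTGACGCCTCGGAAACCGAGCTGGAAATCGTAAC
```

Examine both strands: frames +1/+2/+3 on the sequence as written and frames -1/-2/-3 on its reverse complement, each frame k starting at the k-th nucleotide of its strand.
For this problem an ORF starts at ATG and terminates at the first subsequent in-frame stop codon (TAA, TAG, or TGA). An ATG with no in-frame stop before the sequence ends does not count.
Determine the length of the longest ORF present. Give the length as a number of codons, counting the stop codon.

Reverse complement (5'→3'): GTTACGATTTCCAGCTCGGTTTCCGAGGCGTCAGTTACCCTAGACCATCAGCACATACGTGA
Frame +1: TCA CGT ATG TGC TGA TGG TCT AGG GTA ACT GAC GCC TCG GAA ACC GAG CTG GAA ATC GTA — ATG at 7, stop TGA at 13 → 9 nt.
Frame +2: CAC GTA TGT GCT GAT GGT CTA GGG TAA CTG ACG CCT CGG AAA CCG AGC TGG AAA TCG TAA — no ATG→stop ORF.
Frame +3: ACG TAT GTG CTG ATG GTC TAG GGT AAC TGA CGC CTC GGA AAC CGA GCT GGA AAT CGT AAC — ATG at 15, stop TAG at 21 → 9 nt.
Frame -1: GTT ACG ATT TCC AGC TCG GTT TCC GAG GCG TCA GTT ACC CTA GAC CAT CAG CAC ATA CGT — no ATG→stop ORF.
Frame -2: TTA CGA TTT CCA GCT CGG TTT CCG AGG CGT CAG TTA CCC TAG ACC ATC AGC ACA TAC GTG — no ATG→stop ORF.
Frame -3: TAC GAT TTC CAG CTC GGT TTC CGA GGC GTC AGT TAC CCT AGA CCA TCA GCA CAT ACG TGA — no ATG→stop ORF.
Longest: frame +1, positions 7–15, 9 nt = 3 codons = 2 aa. → 3 codons.

3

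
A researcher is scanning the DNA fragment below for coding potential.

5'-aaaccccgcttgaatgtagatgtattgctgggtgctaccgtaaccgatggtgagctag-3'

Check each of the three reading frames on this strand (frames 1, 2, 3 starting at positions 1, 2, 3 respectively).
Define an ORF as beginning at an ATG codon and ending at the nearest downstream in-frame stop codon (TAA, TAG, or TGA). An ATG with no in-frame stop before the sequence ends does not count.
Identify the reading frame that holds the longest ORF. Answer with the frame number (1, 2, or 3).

2

Frame 1: AAA CCC CGC TTG AAT GTA GAT GTA TTG CTG GGT GCT ACC GTA ACC GAT GGT GAG CTA — no ATG→stop ORF.
Frame 2: AAC CCC GCT TGA ATG TAG ATG TAT TGC TGG GTG CTA CCG TAA CCG ATG GTG AGC TAG — ATG at 14, stop TAG at 17 → 6 nt; ATG at 20, stop TAA at 41 → 24 nt; ATG at 47, stop TAG at 56 → 12 nt.
Frame 3: ACC CCG CTT GAA TGT AGA TGT ATT GCT GGG TGC TAC CGT AAC CGA TGG TGA GCT — no ATG→stop ORF.
Longest ORF is 24 nt in frame 2 (positions 20–43).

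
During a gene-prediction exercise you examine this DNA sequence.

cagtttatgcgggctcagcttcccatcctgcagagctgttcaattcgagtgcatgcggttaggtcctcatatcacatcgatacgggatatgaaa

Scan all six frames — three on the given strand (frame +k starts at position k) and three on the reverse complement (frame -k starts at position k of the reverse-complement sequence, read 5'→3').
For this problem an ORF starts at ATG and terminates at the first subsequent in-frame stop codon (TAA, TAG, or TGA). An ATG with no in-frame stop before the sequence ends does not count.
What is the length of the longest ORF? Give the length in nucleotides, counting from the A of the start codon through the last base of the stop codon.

15

Reverse complement (5'→3'): TTTCATATCCCGTATCGATGTGATATGAGGACCTAACCGCATGCACTCGAATTGAACAGCTCTGCAGGATGGGAAGCTGAGCCCGCATAAACTG
Frame +1: CAG TTT ATG CGG GCT CAG CTT CCC ATC CTG CAG AGC TGT TCA ATT CGA GTG CAT GCG GTT AGG TCC TCA TAT CAC ATC GAT ACG GGA TAT GAA — no ATG→stop ORF.
Frame +2: AGT TTA TGC GGG CTC AGC TTC CCA TCC TGC AGA GCT GTT CAA TTC GAG TGC ATG CGG TTA GGT CCT CAT ATC ACA TCG ATA CGG GAT ATG AAA — no ATG→stop ORF.
Frame +3: GTT TAT GCG GGC TCA GCT TCC CAT CCT GCA GAG CTG TTC AAT TCG AGT GCA TGC GGT TAG GTC CTC ATA TCA CAT CGA TAC GGG ATA TGA — no ATG→stop ORF.
Frame -1: TTT CAT ATC CCG TAT CGA TGT GAT ATG AGG ACC TAA CCG CAT GCA CTC GAA TTG AAC AGC TCT GCA GGA TGG GAA GCT GAG CCC GCA TAA ACT — ATG at 25, stop TAA at 34 → 12 nt.
Frame -2: TTC ATA TCC CGT ATC GAT GTG ATA TGA GGA CCT AAC CGC ATG CAC TCG AAT TGA ACA GCT CTG CAG GAT GGG AAG CTG AGC CCG CAT AAA CTG — ATG at 41, stop TGA at 53 → 15 nt.
Frame -3: TCA TAT CCC GTA TCG ATG TGA TAT GAG GAC CTA ACC GCA TGC ACT CGA ATT GAA CAG CTC TGC AGG ATG GGA AGC TGA GCC CGC ATA AAC — ATG at 18, stop TGA at 21 → 6 nt; ATG at 69, stop TGA at 78 → 12 nt.
Longest: frame -2, positions 41–55, 15 nt = 5 codons = 4 aa. → 15 nucleotides.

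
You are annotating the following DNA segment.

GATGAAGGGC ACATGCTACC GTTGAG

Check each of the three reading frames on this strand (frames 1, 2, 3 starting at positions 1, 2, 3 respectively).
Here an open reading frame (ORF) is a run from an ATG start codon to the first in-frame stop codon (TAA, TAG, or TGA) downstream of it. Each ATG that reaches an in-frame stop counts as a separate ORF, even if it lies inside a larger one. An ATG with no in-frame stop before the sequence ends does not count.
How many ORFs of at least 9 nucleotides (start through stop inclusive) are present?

1

Frame 1: GAT GAA GGG CAC ATG CTA CCG TTG — no ATG→stop ORF.
Frame 2: ATG AAG GGC ACA TGC TAC CGT TGA — ATG at 2, stop TGA at 23 → 24 nt.
Frame 3: TGA AGG GCA CAT GCT ACC GTT GAG — no ATG→stop ORF.
ORFs ≥ 9 nucleotides: frame 2 2–25 (24 nucleotides). Count = 1.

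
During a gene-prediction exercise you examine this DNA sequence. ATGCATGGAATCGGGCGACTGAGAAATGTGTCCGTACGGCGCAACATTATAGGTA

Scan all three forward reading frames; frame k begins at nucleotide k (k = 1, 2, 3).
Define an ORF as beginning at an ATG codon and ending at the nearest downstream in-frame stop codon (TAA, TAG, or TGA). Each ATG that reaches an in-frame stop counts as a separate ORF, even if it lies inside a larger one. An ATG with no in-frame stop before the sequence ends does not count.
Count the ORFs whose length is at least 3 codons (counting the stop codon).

2

Frame 1: ATG CAT GGA ATC GGG CGA CTG AGA AAT GTG TCC GTA CGG CGC AAC ATT ATA GGT — no ATG→stop ORF.
Frame 2: TGC ATG GAA TCG GGC GAC TGA GAA ATG TGT CCG TAC GGC GCA ACA TTA TAG GTA — ATG at 5, stop TGA at 20 → 18 nt; ATG at 26, stop TAG at 50 → 27 nt.
Frame 3: GCA TGG AAT CGG GCG ACT GAG AAA TGT GTC CGT ACG GCG CAA CAT TAT AGG — no ATG→stop ORF.
ORFs ≥ 3 codons: frame 2 5–22 (6 codons), frame 2 26–52 (9 codons). Count = 2.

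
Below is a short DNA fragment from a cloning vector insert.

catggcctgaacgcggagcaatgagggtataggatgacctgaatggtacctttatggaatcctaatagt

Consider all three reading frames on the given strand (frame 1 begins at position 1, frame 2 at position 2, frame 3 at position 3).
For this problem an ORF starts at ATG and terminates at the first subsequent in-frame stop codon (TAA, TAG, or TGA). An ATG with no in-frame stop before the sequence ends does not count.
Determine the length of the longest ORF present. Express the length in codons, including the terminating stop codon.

4

Frame 1: CAT GGC CTG AAC GCG GAG CAA TGA GGG TAT AGG ATG ACC TGA ATG GTA CCT TTA TGG AAT CCT AAT AGT — ATG at 34, stop TGA at 40 → 9 nt.
Frame 2: ATG GCC TGA ACG CGG AGC AAT GAG GGT ATA GGA TGA CCT GAA TGG TAC CTT TAT GGA ATC CTA ATA — ATG at 2, stop TGA at 8 → 9 nt.
Frame 3: TGG CCT GAA CGC GGA GCA ATG AGG GTA TAG GAT GAC CTG AAT GGT ACC TTT ATG GAA TCC TAA TAG — ATG at 21, stop TAG at 30 → 12 nt; ATG at 54, stop TAA at 63 → 12 nt.
Longest: frame 3, positions 21–32, 12 nt = 4 codons = 3 aa. → 4 codons.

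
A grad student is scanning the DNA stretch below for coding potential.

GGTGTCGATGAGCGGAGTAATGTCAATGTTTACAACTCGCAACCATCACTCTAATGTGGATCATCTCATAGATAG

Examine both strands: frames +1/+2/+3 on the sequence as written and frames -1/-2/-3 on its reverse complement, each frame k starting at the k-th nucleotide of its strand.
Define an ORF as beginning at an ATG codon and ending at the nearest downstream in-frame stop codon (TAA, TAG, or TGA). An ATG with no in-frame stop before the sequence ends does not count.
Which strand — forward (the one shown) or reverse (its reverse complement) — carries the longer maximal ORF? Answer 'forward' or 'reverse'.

reverse

Reverse complement (5'→3'): CTATCTATGAGATGATCCACATTAGAGTGATGGTTGCGAGTTGTAAACATTGACATTACTCCGCTCATCGACACC
Frame +1: GGT GTC GAT GAG CGG AGT AAT GTC AAT GTT TAC AAC TCG CAA CCA TCA CTC TAA TGT GGA TCA TCT CAT AGA TAG — no ATG→stop ORF.
Frame +2: GTG TCG ATG AGC GGA GTA ATG TCA ATG TTT ACA ACT CGC AAC CAT CAC TCT AAT GTG GAT CAT CTC ATA GAT — no ATG→stop ORF.
Frame +3: TGT CGA TGA GCG GAG TAA TGT CAA TGT TTA CAA CTC GCA ACC ATC ACT CTA ATG TGG ATC ATC TCA TAG ATA — ATG at 54, stop TAG at 69 → 18 nt.
Frame -1: CTA TCT ATG AGA TGA TCC ACA TTA GAG TGA TGG TTG CGA GTT GTA AAC ATT GAC ATT ACT CCG CTC ATC GAC ACC — ATG at 7, stop TGA at 13 → 9 nt.
Frame -2: TAT CTA TGA GAT GAT CCA CAT TAG AGT GAT GGT TGC GAG TTG TAA ACA TTG ACA TTA CTC CGC TCA TCG ACA — no ATG→stop ORF.
Frame -3: ATC TAT GAG ATG ATC CAC ATT AGA GTG ATG GTT GCG AGT TGT AAA CAT TGA CAT TAC TCC GCT CAT CGA CAC — ATG at 12, stop TGA at 51 → 42 nt; ATG at 30, stop TGA at 51 → 24 nt.
Forward-strand max 18 nt; reverse-strand max 42 nt. The reverse strand has the longer ORF.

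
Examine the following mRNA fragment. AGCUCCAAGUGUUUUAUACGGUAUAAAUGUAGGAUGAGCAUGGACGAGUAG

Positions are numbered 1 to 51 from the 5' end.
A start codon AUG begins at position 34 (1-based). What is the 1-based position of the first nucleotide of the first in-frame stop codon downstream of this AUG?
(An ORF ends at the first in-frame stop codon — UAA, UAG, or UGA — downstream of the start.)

49

Codons from position 34: AUG (34–36), AGC (37–39), AUG (40–42), GAC (43–45), GAG (46–48), UAG (49–51).
UAG is a stop codon; it begins at position 49.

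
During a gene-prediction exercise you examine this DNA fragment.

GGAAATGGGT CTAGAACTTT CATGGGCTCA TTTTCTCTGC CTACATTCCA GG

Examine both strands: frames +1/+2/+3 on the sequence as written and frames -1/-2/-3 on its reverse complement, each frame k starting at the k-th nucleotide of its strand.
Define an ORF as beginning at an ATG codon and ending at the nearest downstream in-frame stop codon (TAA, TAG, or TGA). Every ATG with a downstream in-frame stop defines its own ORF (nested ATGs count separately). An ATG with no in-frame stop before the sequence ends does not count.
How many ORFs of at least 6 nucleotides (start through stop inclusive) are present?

2

Reverse complement (5'→3'): CCTGGAATGTAGGCAGAGAAAATGAGCCCATGAAAGTTCTAGACCCATTTCC
Frame +1: GGA AAT GGG TCT AGA ACT TTC ATG GGC TCA TTT TCT CTG CCT ACA TTC CAG — no ATG→stop ORF.
Frame +2: GAA ATG GGT CTA GAA CTT TCA TGG GCT CAT TTT CTC TGC CTA CAT TCC AGG — no ATG→stop ORF.
Frame +3: AAA TGG GTC TAG AAC TTT CAT GGG CTC ATT TTC TCT GCC TAC ATT CCA — no ATG→stop ORF.
Frame -1: CCT GGA ATG TAG GCA GAG AAA ATG AGC CCA TGA AAG TTC TAG ACC CAT TTC — ATG at 7, stop TAG at 10 → 6 nt; ATG at 22, stop TGA at 31 → 12 nt.
Frame -2: CTG GAA TGT AGG CAG AGA AAA TGA GCC CAT GAA AGT TCT AGA CCC ATT TCC — no ATG→stop ORF.
Frame -3: TGG AAT GTA GGC AGA GAA AAT GAG CCC ATG AAA GTT CTA GAC CCA TTT — no ATG→stop ORF.
ORFs ≥ 6 nucleotides: frame -1 7–12 (6 nucleotides), frame -1 22–33 (12 nucleotides). Count = 2.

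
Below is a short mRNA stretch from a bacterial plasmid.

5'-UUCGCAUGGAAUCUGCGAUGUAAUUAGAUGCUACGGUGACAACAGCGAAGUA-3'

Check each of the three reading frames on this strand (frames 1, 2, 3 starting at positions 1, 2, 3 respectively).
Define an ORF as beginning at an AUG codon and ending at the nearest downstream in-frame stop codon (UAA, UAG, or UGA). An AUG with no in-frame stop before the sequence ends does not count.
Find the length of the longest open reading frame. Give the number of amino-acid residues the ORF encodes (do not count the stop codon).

5

Frame 1: UUC GCA UGG AAU CUG CGA UGU AAU UAG AUG CUA CGG UGA CAA CAG CGA AGU — AUG at 28, stop UGA at 37 → 12 nt.
Frame 2: UCG CAU GGA AUC UGC GAU GUA AUU AGA UGC UAC GGU GAC AAC AGC GAA GUA — no AUG→stop ORF.
Frame 3: CGC AUG GAA UCU GCG AUG UAA UUA GAU GCU ACG GUG ACA ACA GCG AAG — AUG at 6, stop UAA at 21 → 18 nt; AUG at 18, stop UAA at 21 → 6 nt.
Longest: frame 3, positions 6–23, 18 nt = 6 codons = 5 aa. → 5 amino acids.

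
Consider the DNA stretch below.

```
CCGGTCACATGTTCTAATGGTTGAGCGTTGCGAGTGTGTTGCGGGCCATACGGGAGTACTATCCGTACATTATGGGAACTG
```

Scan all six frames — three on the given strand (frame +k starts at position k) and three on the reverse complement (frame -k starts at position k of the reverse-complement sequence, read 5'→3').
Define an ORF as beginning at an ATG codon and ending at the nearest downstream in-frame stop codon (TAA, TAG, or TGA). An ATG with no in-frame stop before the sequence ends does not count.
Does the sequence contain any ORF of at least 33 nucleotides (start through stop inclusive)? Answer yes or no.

Reverse complement (5'→3'): CAGTTCCCATAATGTACGGATAGTACTCCCGTATGGCCCGCAACACACTCGCAACGCTCAACCATTAGAACATGTGACCGG
Frame +1: CCG GTC ACA TGT TCT AAT GGT TGA GCG TTG CGA GTG TGT TGC GGG CCA TAC GGG AGT ACT ATC CGT ACA TTA TGG GAA CTG — no ATG→stop ORF.
Frame +2: CGG TCA CAT GTT CTA ATG GTT GAG CGT TGC GAG TGT GTT GCG GGC CAT ACG GGA GTA CTA TCC GTA CAT TAT GGG AAC — no ATG→stop ORF.
Frame +3: GGT CAC ATG TTC TAA TGG TTG AGC GTT GCG AGT GTG TTG CGG GCC ATA CGG GAG TAC TAT CCG TAC ATT ATG GGA ACT — ATG at 9, stop TAA at 15 → 9 nt.
Frame -1: CAG TTC CCA TAA TGT ACG GAT AGT ACT CCC GTA TGG CCC GCA ACA CAC TCG CAA CGC TCA ACC ATT AGA ACA TGT GAC CGG — no ATG→stop ORF.
Frame -2: AGT TCC CAT AAT GTA CGG ATA GTA CTC CCG TAT GGC CCG CAA CAC ACT CGC AAC GCT CAA CCA TTA GAA CAT GTG ACC — no ATG→stop ORF.
Frame -3: GTT CCC ATA ATG TAC GGA TAG TAC TCC CGT ATG GCC CGC AAC ACA CTC GCA ACG CTC AAC CAT TAG AAC ATG TGA CCG — ATG at 12, stop TAG at 21 → 12 nt; ATG at 33, stop TAG at 66 → 36 nt; ATG at 72, stop TGA at 75 → 6 nt.
Frame -3 has an ORF of 36 nucleotides (positions 33–68) ≥ 33, so yes.

yes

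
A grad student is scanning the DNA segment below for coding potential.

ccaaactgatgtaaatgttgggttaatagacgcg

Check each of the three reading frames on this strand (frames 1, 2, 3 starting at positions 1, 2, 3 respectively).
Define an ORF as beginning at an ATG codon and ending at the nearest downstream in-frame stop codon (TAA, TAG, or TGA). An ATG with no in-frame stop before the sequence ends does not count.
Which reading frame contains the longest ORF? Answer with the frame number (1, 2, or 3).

Frame 1: CCA AAC TGA TGT AAA TGT TGG GTT AAT AGA CGC — no ATG→stop ORF.
Frame 2: CAA ACT GAT GTA AAT GTT GGG TTA ATA GAC GCG — no ATG→stop ORF.
Frame 3: AAA CTG ATG TAA ATG TTG GGT TAA TAG ACG — ATG at 9, stop TAA at 12 → 6 nt; ATG at 15, stop TAA at 24 → 12 nt.
Longest ORF is 12 nt in frame 3 (positions 15–26).

3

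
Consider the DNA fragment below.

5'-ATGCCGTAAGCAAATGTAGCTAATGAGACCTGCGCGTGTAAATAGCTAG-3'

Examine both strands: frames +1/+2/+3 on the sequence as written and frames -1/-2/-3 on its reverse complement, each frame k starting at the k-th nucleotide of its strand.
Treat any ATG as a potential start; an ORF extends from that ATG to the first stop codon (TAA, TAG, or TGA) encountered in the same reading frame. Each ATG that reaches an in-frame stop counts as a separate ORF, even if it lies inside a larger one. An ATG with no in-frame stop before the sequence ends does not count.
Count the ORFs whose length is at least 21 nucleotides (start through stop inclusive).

1

Reverse complement (5'→3'): CTAGCTATTTACACGCGCAGGTCTCATTAGCTACATTTGCTTACGGCAT
Frame +1: ATG CCG TAA GCA AAT GTA GCT AAT GAG ACC TGC GCG TGT AAA TAG CTA — ATG at 1, stop TAA at 7 → 9 nt.
Frame +2: TGC CGT AAG CAA ATG TAG CTA ATG AGA CCT GCG CGT GTA AAT AGC TAG — ATG at 14, stop TAG at 17 → 6 nt; ATG at 23, stop TAG at 47 → 27 nt.
Frame +3: GCC GTA AGC AAA TGT AGC TAA TGA GAC CTG CGC GTG TAA ATA GCT — no ATG→stop ORF.
Frame -1: CTA GCT ATT TAC ACG CGC AGG TCT CAT TAG CTA CAT TTG CTT ACG GCA — no ATG→stop ORF.
Frame -2: TAG CTA TTT ACA CGC GCA GGT CTC ATT AGC TAC ATT TGC TTA CGG CAT — no ATG→stop ORF.
Frame -3: AGC TAT TTA CAC GCG CAG GTC TCA TTA GCT ACA TTT GCT TAC GGC — no ATG→stop ORF.
ORFs ≥ 21 nucleotides: frame +2 23–49 (27 nucleotides). Count = 1.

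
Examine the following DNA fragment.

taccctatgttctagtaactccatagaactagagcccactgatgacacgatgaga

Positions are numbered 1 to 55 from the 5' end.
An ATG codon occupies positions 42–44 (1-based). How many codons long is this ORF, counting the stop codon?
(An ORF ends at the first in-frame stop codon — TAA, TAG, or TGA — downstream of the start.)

4

Codons from position 42: ATG (42–44), ACA (45–47), CGA (48–50), TGA (51–53).
TGA is the first in-frame stop; that's 4 codons including the stop.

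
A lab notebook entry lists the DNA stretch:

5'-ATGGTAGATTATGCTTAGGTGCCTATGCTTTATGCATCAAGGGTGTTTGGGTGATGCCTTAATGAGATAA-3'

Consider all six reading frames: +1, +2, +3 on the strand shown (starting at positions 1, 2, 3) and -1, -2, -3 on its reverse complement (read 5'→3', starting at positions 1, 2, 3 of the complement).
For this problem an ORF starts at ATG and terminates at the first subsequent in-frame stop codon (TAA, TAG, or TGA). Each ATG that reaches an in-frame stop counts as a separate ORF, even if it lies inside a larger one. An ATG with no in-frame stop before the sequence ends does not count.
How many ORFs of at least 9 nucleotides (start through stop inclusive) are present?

Reverse complement (5'→3'): TTATCTCATTAAGGCATCACCCAAACACCCTTGATGCATAAAGCATAGGCACCTAAGCATAATCTACCAT
Frame +1: ATG GTA GAT TAT GCT TAG GTG CCT ATG CTT TAT GCA TCA AGG GTG TTT GGG TGA TGC CTT AAT GAG ATA — ATG at 1, stop TAG at 16 → 18 nt; ATG at 25, stop TGA at 52 → 30 nt.
Frame +2: TGG TAG ATT ATG CTT AGG TGC CTA TGC TTT ATG CAT CAA GGG TGT TTG GGT GAT GCC TTA ATG AGA TAA — ATG at 11, stop TAA at 68 → 60 nt; ATG at 32, stop TAA at 68 → 39 nt; ATG at 62, stop TAA at 68 → 9 nt.
Frame +3: GGT AGA TTA TGC TTA GGT GCC TAT GCT TTA TGC ATC AAG GGT GTT TGG GTG ATG CCT TAA TGA GAT — ATG at 54, stop TAA at 60 → 9 nt.
Frame -1: TTA TCT CAT TAA GGC ATC ACC CAA ACA CCC TTG ATG CAT AAA GCA TAG GCA CCT AAG CAT AAT CTA CCA — ATG at 34, stop TAG at 46 → 15 nt.
Frame -2: TAT CTC ATT AAG GCA TCA CCC AAA CAC CCT TGA TGC ATA AAG CAT AGG CAC CTA AGC ATA ATC TAC CAT — no ATG→stop ORF.
Frame -3: ATC TCA TTA AGG CAT CAC CCA AAC ACC CTT GAT GCA TAA AGC ATA GGC ACC TAA GCA TAA TCT ACC — no ATG→stop ORF.
ORFs ≥ 9 nucleotides: frame +1 1–18 (18 nucleotides), frame +1 25–54 (30 nucleotides), frame +2 11–70 (60 nucleotides), frame +2 32–70 (39 nucleotides), frame +2 62–70 (9 nucleotides), frame +3 54–62 (9 nucleotides), frame -1 34–48 (15 nucleotides). Count = 7.

7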